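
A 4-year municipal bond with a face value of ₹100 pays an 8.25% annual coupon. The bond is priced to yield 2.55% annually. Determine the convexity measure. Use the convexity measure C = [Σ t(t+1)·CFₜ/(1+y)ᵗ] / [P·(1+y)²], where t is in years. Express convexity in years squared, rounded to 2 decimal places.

16.54

With y = 0.0255:
  t   CF        PV=CF/(1+0.0255)^t    t·PV        t(t+1)·PV
  1         8.25         8.0449         8.0449          16.0897
  2         8.25         7.8448        15.6896          47.0689
  3         8.25         7.6497        22.9492          91.7969
  4       108.25        97.8780       391.5121       1,957.5607
  Σ                    121.4175       438.1959       2,112.5163
P = 121.4175.
Convexity = Σ t(t+1)·PV / [P·(1+y)²] = 2,112.5163 / (121.4175 × 1.051650) = 16.54427.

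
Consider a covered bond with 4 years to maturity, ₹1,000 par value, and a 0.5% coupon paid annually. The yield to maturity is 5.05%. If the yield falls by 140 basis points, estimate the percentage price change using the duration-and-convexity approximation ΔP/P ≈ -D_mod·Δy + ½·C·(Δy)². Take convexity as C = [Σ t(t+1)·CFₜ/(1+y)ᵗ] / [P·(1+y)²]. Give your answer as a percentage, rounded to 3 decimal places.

With y = 0.0505:
  t   CF        PV=CF/(1+0.0505)^t    t·PV        t(t+1)·PV
  1         5.00         4.7596         4.7596           9.5193
  2         5.00         4.5308         9.0617          27.1850
  3         5.00         4.3130        12.9391          51.7563
  4     1,005.00       825.2430     3,300.9719      16,504.8595
  Σ                    838.8465     3,327.7323      16,593.3200
P = 838.8465; D_Mac = 3.96703 yrs; D_mod = 3.77633 yrs; C = 17.92498.
Duration effect: -3.77633 × (-0.014) = +0.052869
Convexity effect: 0.5 × 17.92498 × (-0.014)² = +0.0017566
ΔP/P ≈ +0.052869 + 0.0017566 = +0.054625 = +5.4625%.

+5.463%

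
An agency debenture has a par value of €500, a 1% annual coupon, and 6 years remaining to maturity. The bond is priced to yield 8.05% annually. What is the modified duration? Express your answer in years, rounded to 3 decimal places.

Periodic yield y = 0.0805. First find Macaulay duration:
  t   CF        PV=CF/(1+0.0805)^t    t·PV
  1         5.00         4.6275         4.6275
  2         5.00         4.2827         8.5655
  3         5.00         3.9637        11.8910
  4         5.00         3.6684        14.6734
  5         5.00         3.3950        16.9752
  6       505.00       317.3531     1,904.1186
  Σ                    337.2904     1,960.8512
P = 337.2904; Macaulay duration = 1,960.8512 / 337.2904 = 5.81354 years.
Modified duration = D_Mac / (1 + y) = 5.81354 / 1.0805 = 5.38042 years.

5.380 years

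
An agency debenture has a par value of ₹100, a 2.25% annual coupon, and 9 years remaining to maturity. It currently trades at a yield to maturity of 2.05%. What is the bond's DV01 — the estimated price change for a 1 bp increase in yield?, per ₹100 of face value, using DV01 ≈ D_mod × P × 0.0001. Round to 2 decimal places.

₹0.08

Periodic yield y = 0.0205.
  t   CF        PV=CF/(1+0.0205)^t    t·PV
  1         2.25         2.2048         2.2048
  2         2.25         2.1605         4.3210
  3         2.25         2.1171         6.3513
  4         2.25         2.0746         8.2983
  5         2.25         2.0329        10.1645
  6         2.25         1.9921        11.9524
  7         2.25         1.9521        13.6644
  8         2.25         1.9128        15.3027
  9       102.25        85.1817       766.6352
  Σ                    101.6286       838.8947
P = 101.6286; D_Mac = 8.25452 yrs; D_mod = 8.08870 yrs.
DV01 ≈ 8.08870 × 101.6286 × 0.0001 = 0.082204.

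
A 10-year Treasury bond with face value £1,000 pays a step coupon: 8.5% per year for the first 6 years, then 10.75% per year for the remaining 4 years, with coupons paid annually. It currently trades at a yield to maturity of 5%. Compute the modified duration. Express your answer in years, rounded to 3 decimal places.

7.153 years

Periodic yield y = 0.05. First find Macaulay duration:
  t   CF        PV=CF/(1+0.05)^t    t·PV
  1        85.00        80.9524        80.9524
  2        85.00        77.0975       154.1950
  3        85.00        73.4262       220.2786
  4        85.00        69.9297       279.7188
  5        85.00        66.5997       332.9986
  6        85.00        63.4283       380.5699
  7       107.50        76.3982       534.7877
  8       107.50        72.7602       582.0819
  9       107.50        69.2955       623.6591
  10    1,107.50       679.9089     6,799.0893
  Σ                  1,329.7967     9,988.3313
P = 1,329.7967; Macaulay duration = 9,988.3313 / 1,329.7967 = 7.51117 years.
Modified duration = D_Mac / (1 + y) = 7.51117 / 1.05 = 7.15350 years.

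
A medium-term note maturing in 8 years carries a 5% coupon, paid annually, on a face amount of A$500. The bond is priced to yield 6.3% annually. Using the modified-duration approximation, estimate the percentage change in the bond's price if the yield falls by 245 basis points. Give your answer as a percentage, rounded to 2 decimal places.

+15.50%

Periodic yield y = 0.063. Modified duration first:
  t   CF        PV=CF/(1+0.063)^t    t·PV
  1        25.00        23.5183        23.5183
  2        25.00        22.1245        44.2490
  3        25.00        20.8133        62.4398
  4        25.00        19.5797        78.3190
  5        25.00        18.4193        92.0966
  6        25.00        17.3277       103.9661
  7        25.00        16.3007       114.1051
  8       525.00       322.0277     2,576.2213
  Σ                    460.1113     3,094.9153
P = 460.1113; D_Mac = 6.72645 yrs; D_mod = 6.72645/(1+0.063) = 6.32780 yrs.
ΔP/P ≈ -D_mod · Δy = -6.32780 × (-0.0245) = +0.155031 = +15.5031%.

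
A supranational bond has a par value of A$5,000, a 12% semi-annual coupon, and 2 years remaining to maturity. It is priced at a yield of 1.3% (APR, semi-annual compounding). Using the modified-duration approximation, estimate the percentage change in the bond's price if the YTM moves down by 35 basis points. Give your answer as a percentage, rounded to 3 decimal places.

Periodic yield y = 0.0065. Modified duration first:
  t   CF        PV=CF/(1+0.0065)^t    t·PV
  1       300.00       298.0626       298.0626
  2       300.00       296.1377       592.2754
  3       300.00       294.2252       882.6757
  4     5,300.00     5,164.4105    20,657.6419
  Σ                  6,052.8360    22,430.6556
P = 6,052.8360; D_Mac = 3.70581 half-year periods = 1.85290 yrs; D_mod = 1.85290/(1+0.0065) = 1.84094 yrs.
ΔP/P ≈ -D_mod · Δy = -1.84094 × (-0.0035) = +0.006443 = +0.6443%.

+0.644%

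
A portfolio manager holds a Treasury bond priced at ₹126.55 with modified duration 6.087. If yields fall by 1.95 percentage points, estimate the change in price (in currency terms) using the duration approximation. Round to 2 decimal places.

Duration approximation: ΔP/P ≈ -D_mod · Δy = -6.087 × (-0.0195) = +0.1186965.
ΔP ≈ 126.55 × (+0.1186965) = +15.021042075.

+₹15.02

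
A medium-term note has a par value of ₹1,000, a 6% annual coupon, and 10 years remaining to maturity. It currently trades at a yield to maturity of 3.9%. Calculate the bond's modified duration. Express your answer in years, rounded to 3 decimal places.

7.689 years

Periodic yield y = 0.039. First find Macaulay duration:
  t   CF        PV=CF/(1+0.039)^t    t·PV
  1        60.00        57.7478        57.7478
  2        60.00        55.5802       111.1604
  3        60.00        53.4939       160.4818
  4        60.00        51.4860       205.9440
  5        60.00        49.5534       247.7670
  6        60.00        47.6934       286.1602
  7        60.00        45.9031       321.3220
  8        60.00        44.1801       353.4409
  9        60.00        42.5218       382.6959
  10    1,060.00       723.0201     7,230.2013
  Σ                  1,171.1799     9,356.9214
P = 1,171.1799; Macaulay duration = 9,356.9214 / 1,171.1799 = 7.98931 years.
Modified duration = D_Mac / (1 + y) = 7.98931 / 1.039 = 7.68942 years.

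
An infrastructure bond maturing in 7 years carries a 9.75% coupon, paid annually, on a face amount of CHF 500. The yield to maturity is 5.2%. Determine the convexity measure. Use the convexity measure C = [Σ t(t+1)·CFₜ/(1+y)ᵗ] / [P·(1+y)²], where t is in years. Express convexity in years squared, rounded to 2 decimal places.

With y = 0.052:
  t   CF        PV=CF/(1+0.052)^t    t·PV        t(t+1)·PV
  1        48.75        46.3403        46.3403          92.6806
  2        48.75        44.0497        88.0994         264.2983
  3        48.75        41.8724       125.6171         502.4683
  4        48.75        39.8026       159.2105         796.0524
  5        48.75        37.8352       189.1760       1,135.0557
  6        48.75        35.9650       215.7901       1,510.5304
  7       548.75       384.8260     2,693.7817      21,550.2534
  Σ                    630.6912     3,518.0150      25,851.3391
P = 630.6912.
Convexity = Σ t(t+1)·PV / [P·(1+y)²] = 25,851.3391 / (630.6912 × 1.106704) = 37.03692.

37.04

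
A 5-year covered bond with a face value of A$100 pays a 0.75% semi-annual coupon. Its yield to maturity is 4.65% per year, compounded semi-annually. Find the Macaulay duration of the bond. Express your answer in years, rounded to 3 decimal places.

Periodic yield y = 0.02325. Discount each cash flow and weight by its period:
  t   CF        PV=CF/(1+0.02325)^t    t·PV
  1        0.375         0.3665         0.3665
  2        0.375         0.3582         0.7163
  3        0.375         0.3500         1.0500
  4        0.375         0.3421         1.3682
  5        0.375         0.3343         1.6714
  6        0.375         0.3267         1.9602
  7        0.375         0.3193         2.2349
  8        0.375         0.3120         2.4961
  9        0.375         0.3049         2.7443
  10     100.375        79.7642       797.6420
  Σ                     82.7781       812.2501
Price P = Σ PV = 82.7781.
Macaulay duration = Σ(t·PV) / P = 812.2501 / 82.7781 = 9.81238 half-year periods.
In years: 9.81238 / 2 = 4.90619 years.

4.906 years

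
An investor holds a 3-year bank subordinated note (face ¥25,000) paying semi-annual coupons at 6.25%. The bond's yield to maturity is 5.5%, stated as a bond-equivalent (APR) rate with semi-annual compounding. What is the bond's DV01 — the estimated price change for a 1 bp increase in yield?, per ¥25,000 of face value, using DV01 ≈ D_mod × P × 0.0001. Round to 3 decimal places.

¥6.913

Periodic yield y = 0.0275.
  t   CF        PV=CF/(1+0.0275)^t    t·PV
  1       781.25       760.3406       760.3406
  2       781.25       739.9909     1,479.9818
  3       781.25       720.1858     2,160.5573
  4       781.25       700.9107     2,803.6429
  5       781.25       682.1516     3,410.7578
  6    25,781.25    21,908.5173   131,451.1038
  Σ                 25,512.0969   142,066.3843
P = 25,512.0969; D_Mac = 5.56859 half-year periods = 2.78429 yrs; D_mod = 2.70978 yrs.
DV01 ≈ 2.70978 × 25,512.0969 × 0.0001 = 6.913206.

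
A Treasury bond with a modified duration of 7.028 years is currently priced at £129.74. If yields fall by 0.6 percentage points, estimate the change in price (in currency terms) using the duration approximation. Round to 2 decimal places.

+£5.47

Duration approximation: ΔP/P ≈ -D_mod · Δy = -7.028 × (-0.006) = +0.042168.
ΔP ≈ 129.74 × (+0.042168) = +5.47087632.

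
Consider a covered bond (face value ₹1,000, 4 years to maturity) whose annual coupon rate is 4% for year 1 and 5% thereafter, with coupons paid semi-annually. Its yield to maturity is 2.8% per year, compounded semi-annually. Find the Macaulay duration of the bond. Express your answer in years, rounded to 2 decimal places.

Periodic yield y = 0.014. Discount each cash flow and weight by its period:
  t   CF        PV=CF/(1+0.014)^t    t·PV
  1        20.00        19.7239        19.7239
  2        20.00        19.4515        38.9031
  3        25.00        23.9787        71.9362
  4        25.00        23.6477        94.5906
  5        25.00        23.3212       116.6058
  6        25.00        22.9992       137.9951
  7        25.00        22.6816       158.7714
  8     1,025.00       917.1075     7,336.8597
  Σ                  1,072.9112     7,975.3858
Price P = Σ PV = 1,072.9112.
Macaulay duration = Σ(t·PV) / P = 7,975.3858 / 1,072.9112 = 7.43341 half-year periods.
In years: 7.43341 / 2 = 3.71670 years.

3.72 years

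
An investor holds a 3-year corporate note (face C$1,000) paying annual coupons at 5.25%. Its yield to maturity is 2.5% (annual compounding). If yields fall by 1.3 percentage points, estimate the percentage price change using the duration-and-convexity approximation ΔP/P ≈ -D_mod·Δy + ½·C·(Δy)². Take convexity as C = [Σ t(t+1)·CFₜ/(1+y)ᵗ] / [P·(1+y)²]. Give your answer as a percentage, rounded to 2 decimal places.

+3.72%

With y = 0.025:
  t   CF        PV=CF/(1+0.025)^t    t·PV        t(t+1)·PV
  1        52.50        51.2195        51.2195         102.4390
  2        52.50        49.9703        99.9405         299.8215
  3     1,052.50       977.3509     2,932.0526      11,728.2106
  Σ                  1,078.5406     3,083.2127      12,130.4711
P = 1,078.5406; D_Mac = 2.85869 yrs; D_mod = 2.78897 yrs; C = 10.70517.
Duration effect: -2.78897 × (-0.013) = +0.036257
Convexity effect: 0.5 × 10.70517 × (-0.013)² = +0.0009046
ΔP/P ≈ +0.036257 + 0.0009046 = +0.037161 = +3.7161%.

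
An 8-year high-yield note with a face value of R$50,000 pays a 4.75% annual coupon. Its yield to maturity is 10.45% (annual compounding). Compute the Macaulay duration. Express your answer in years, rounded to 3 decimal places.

Periodic yield y = 0.1045. Discount each cash flow and weight by its year:
  t   CF        PV=CF/(1+0.1045)^t    t·PV
  1     2,375.00     2,150.2943     2,150.2943
  2     2,375.00     1,946.8486     3,893.6971
  3     2,375.00     1,762.6515     5,287.9545
  4     2,375.00     1,595.8818     6,383.5274
  5     2,375.00     1,444.8908     7,224.4538
  6     2,375.00     1,308.1854     7,849.1123
  7     2,375.00     1,184.4141     8,290.8988
  8    52,375.00    23,648.2101   189,185.6804
  Σ                 35,041.3765   230,265.6185
Price P = Σ PV = 35,041.3765.
Macaulay duration = Σ(t·PV) / P = 230,265.6185 / 35,041.3765 = 6.57125 years.

6.571 years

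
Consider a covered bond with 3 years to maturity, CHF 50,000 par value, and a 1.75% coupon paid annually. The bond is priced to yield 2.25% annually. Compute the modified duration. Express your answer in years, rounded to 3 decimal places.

2.883 years

Periodic yield y = 0.0225. First find Macaulay duration:
  t   CF        PV=CF/(1+0.0225)^t    t·PV
  1       875.00       855.7457       855.7457
  2       875.00       836.9151     1,673.8303
  3    50,875.00    47,589.8649   142,769.5948
  Σ                 49,282.5258   145,299.1708
P = 49,282.5258; Macaulay duration = 145,299.1708 / 49,282.5258 = 2.94829 years.
Modified duration = D_Mac / (1 + y) = 2.94829 / 1.0225 = 2.88341 years.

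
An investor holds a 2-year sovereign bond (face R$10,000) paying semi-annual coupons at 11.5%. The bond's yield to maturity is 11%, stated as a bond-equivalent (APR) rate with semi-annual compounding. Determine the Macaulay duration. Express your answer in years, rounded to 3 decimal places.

Periodic yield y = 0.055. Discount each cash flow and weight by its period:
  t   CF        PV=CF/(1+0.055)^t    t·PV
  1       575.00       545.0237       545.0237
  2       575.00       516.6101     1,033.2203
  3       575.00       489.6779     1,469.0336
  4    10,575.00     8,536.3171    34,145.2682
  Σ                 10,087.6288    37,192.5458
Price P = Σ PV = 10,087.6288.
Macaulay duration = Σ(t·PV) / P = 37,192.5458 / 10,087.6288 = 3.68695 half-year periods.
In years: 3.68695 / 2 = 1.84347 years.

1.843 years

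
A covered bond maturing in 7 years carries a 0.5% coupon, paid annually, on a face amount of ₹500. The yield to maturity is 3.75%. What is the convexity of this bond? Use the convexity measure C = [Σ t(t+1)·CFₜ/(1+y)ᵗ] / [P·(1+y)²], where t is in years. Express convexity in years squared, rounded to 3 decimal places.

50.858

With y = 0.0375:
  t   CF        PV=CF/(1+0.0375)^t    t·PV        t(t+1)·PV
  1         2.50         2.4096         2.4096           4.8193
  2         2.50         2.3225         4.6451          13.9353
  3         2.50         2.2386         6.7158          26.8632
  4         2.50         2.1577         8.6307          43.1537
  5         2.50         2.0797        10.3985          62.3908
  6         2.50         2.0045        12.0271          84.1900
  7       502.50       388.3464     2,718.4251      21,747.4006
  Σ                    401.5591     2,763.2519      21,982.7528
P = 401.5591.
Convexity = Σ t(t+1)·PV / [P·(1+y)²] = 21,982.7528 / (401.5591 × 1.076406) = 50.85766.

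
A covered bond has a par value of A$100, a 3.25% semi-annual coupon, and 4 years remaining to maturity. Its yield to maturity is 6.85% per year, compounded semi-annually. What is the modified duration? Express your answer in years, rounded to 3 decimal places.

Periodic yield y = 0.03425. First find Macaulay duration:
  t   CF        PV=CF/(1+0.03425)^t    t·PV
  1        1.625         1.5712         1.5712
  2        1.625         1.5192         3.0383
  3        1.625         1.4688         4.4065
  4        1.625         1.4202         5.6808
  5        1.625         1.3732         6.8659
  6        1.625         1.3277         7.9662
  7        1.625         1.2837         8.9861
  8      101.625        77.6241       620.9924
  Σ                     87.5881       659.5075
P = 87.5881; Macaulay duration = 659.5075 / 87.5881 = 7.52965 half-year periods = 3.76483 years.
Modified duration = D_Mac / (1 + y) = 3.76483 / 1.03425 = 3.64015 years.

3.640 years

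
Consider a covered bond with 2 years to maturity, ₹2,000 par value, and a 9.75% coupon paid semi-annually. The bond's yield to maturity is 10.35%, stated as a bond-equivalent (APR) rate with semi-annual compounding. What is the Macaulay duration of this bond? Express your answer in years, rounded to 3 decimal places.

1.864 years

Periodic yield y = 0.05175. Discount each cash flow and weight by its period:
  t   CF        PV=CF/(1+0.05175)^t    t·PV
  1        97.50        92.7026        92.7026
  2        97.50        88.1413       176.2826
  3        97.50        83.8044       251.4133
  4     2,097.50     1,714.1621     6,856.6484
  Σ                  1,978.8105     7,377.0470
Price P = Σ PV = 1,978.8105.
Macaulay duration = Σ(t·PV) / P = 7,377.0470 / 1,978.8105 = 3.72802 half-year periods.
In years: 3.72802 / 2 = 1.86401 years.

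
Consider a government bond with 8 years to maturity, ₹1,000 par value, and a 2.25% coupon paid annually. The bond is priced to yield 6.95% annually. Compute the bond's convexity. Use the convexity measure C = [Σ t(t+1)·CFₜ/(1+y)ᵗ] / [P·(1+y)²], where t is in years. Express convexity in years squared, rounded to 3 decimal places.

With y = 0.0695:
  t   CF        PV=CF/(1+0.0695)^t    t·PV        t(t+1)·PV
  1        22.50        21.0379        21.0379          42.0757
  2        22.50        19.6708        39.3415         118.0245
  3        22.50        18.3925        55.1774         220.7097
  4        22.50        17.1973        68.7891         343.9453
  5        22.50        16.0797        80.3986         482.3917
  6        22.50        15.0348        90.2088         631.4618
  7        22.50        14.0578        98.4045         787.2361
  8     1,022.50       597.3337     4,778.6695      43,008.0252
  Σ                    718.8044     5,232.0273      45,633.8701
P = 718.8044.
Convexity = Σ t(t+1)·PV / [P·(1+y)²] = 45,633.8701 / (718.8044 × 1.143830) = 55.50282.

55.503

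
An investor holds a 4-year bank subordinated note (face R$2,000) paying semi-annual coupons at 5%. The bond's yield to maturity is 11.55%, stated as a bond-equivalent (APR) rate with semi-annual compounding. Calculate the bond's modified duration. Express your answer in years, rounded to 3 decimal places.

3.428 years

Periodic yield y = 0.05775. First find Macaulay duration:
  t   CF        PV=CF/(1+0.05775)^t    t·PV
  1        50.00        47.2701        47.2701
  2        50.00        44.6893        89.3787
  3        50.00        42.2494       126.7483
  4        50.00        39.9427       159.7710
  5        50.00        37.7620       188.8099
  6        50.00        35.7003       214.2018
  7        50.00        33.7512       236.2582
  8     2,050.00     1,308.2465    10,465.9722
  Σ                  1,589.6116    11,528.4101
P = 1,589.6116; Macaulay duration = 11,528.4101 / 1,589.6116 = 7.25234 half-year periods = 3.62617 years.
Modified duration = D_Mac / (1 + y) = 3.62617 / 1.05775 = 3.42819 years.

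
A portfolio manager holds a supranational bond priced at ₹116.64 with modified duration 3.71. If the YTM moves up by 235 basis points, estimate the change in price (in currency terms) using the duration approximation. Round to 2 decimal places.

-₹10.17

Duration approximation: ΔP/P ≈ -D_mod · Δy = -3.71 × (+0.0235) = -0.087185.
ΔP ≈ 116.64 × (-0.087185) = -10.1692584.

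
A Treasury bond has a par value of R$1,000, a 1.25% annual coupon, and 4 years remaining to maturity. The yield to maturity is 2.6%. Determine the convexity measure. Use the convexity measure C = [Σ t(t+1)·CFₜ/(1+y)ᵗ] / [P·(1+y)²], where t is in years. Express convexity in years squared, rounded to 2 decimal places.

With y = 0.026:
  t   CF        PV=CF/(1+0.026)^t    t·PV        t(t+1)·PV
  1        12.50        12.1832        12.1832          24.3665
  2        12.50        11.8745        23.7490          71.2470
  3        12.50        11.5736        34.7208         138.8830
  4     1,012.50       913.7041     3,654.8165      18,274.0826
  Σ                    949.3355     3,725.4695      18,508.5791
P = 949.3355.
Convexity = Σ t(t+1)·PV / [P·(1+y)²] = 18,508.5791 / (949.3355 × 1.052676) = 18.52075.

18.52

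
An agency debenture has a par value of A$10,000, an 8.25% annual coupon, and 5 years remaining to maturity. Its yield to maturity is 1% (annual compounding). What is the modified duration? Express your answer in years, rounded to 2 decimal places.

4.36 years

Periodic yield y = 0.01. First find Macaulay duration:
  t   CF        PV=CF/(1+0.01)^t    t·PV
  1       825.00       816.8317       816.8317
  2       825.00       808.7442     1,617.4885
  3       825.00       800.7369     2,402.2106
  4       825.00       792.8088     3,171.2351
  5    10,825.00    10,299.6161    51,498.0803
  Σ                 13,518.7376    59,505.8463
P = 13,518.7376; Macaulay duration = 59,505.8463 / 13,518.7376 = 4.40173 years.
Modified duration = D_Mac / (1 + y) = 4.40173 / 1.01 = 4.35815 years.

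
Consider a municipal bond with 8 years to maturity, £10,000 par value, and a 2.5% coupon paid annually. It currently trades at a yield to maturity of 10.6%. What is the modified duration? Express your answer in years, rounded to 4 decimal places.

6.4107 years

Periodic yield y = 0.106. First find Macaulay duration:
  t   CF        PV=CF/(1+0.106)^t    t·PV
  1       250.00       226.0398       226.0398
  2       250.00       204.3759       408.7519
  3       250.00       184.7884       554.3651
  4       250.00       167.0781       668.3124
  5       250.00       151.0652       755.3259
  6       250.00       136.5870       819.5218
  7       250.00       123.4963       864.4744
  8    10,250.00     4,578.0744    36,624.5955
  Σ                  5,771.5051    40,921.3867
P = 5,771.5051; Macaulay duration = 40,921.3867 / 5,771.5051 = 7.09025 years.
Modified duration = D_Mac / (1 + y) = 7.09025 / 1.106 = 6.41071 years.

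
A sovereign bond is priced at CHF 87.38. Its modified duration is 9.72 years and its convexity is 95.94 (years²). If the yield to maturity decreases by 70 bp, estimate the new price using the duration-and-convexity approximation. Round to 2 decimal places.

CHF 93.53

Duration effect: -D_mod·Δy = -9.72 × (-0.007) = +0.068040
Convexity effect: ½·C·(Δy)² = 0.5 × 95.94 × (-0.007)² = +0.00235053
ΔP/P ≈ +0.068040 + 0.00235053 = +0.07039053
New price ≈ 87.38 × (1 + 0.07039053) = 93.5307245114.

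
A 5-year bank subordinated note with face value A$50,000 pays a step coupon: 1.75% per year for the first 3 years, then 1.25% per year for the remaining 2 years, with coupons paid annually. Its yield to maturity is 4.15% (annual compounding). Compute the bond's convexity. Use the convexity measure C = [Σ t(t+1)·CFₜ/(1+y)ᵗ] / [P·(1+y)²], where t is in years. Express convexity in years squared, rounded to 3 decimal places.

26.363

With y = 0.0415:
  t   CF        PV=CF/(1+0.0415)^t    t·PV        t(t+1)·PV
  1       875.00       840.1344       840.1344       1,680.2688
  2       875.00       806.6581     1,613.3162       4,839.9487
  3       875.00       774.5157     2,323.5471       9,294.1885
  4       625.00       531.1815     2,124.7259      10,623.6295
  5    50,625.00    41,311.2813   206,556.4063   1,239,338.4380
  Σ                 44,263.7710   213,458.1300   1,265,776.4735
P = 44,263.7710.
Convexity = Σ t(t+1)·PV / [P·(1+y)²] = 1,265,776.4735 / (44,263.7710 × 1.084722) = 26.36271.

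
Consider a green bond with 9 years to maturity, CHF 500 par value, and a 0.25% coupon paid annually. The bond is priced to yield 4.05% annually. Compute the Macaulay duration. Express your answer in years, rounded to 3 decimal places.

8.890 years

Periodic yield y = 0.0405. Discount each cash flow and weight by its year:
  t   CF        PV=CF/(1+0.0405)^t    t·PV
  1         1.25         1.2013         1.2013
  2         1.25         1.1546         2.3092
  3         1.25         1.1096         3.3289
  4         1.25         1.0665         4.2658
  5         1.25         1.0249         5.1247
  6         1.25         0.9850         5.9103
  7         1.25         0.9467         6.6269
  8         1.25         0.9099         7.2789
  9       501.25       350.6514     3,155.8629
  Σ                    359.0500     3,191.9090
Price P = Σ PV = 359.0500.
Macaulay duration = Σ(t·PV) / P = 3,191.9090 / 359.0500 = 8.88987 years.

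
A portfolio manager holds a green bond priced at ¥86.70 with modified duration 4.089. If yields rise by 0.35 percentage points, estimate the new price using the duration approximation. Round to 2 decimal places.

Duration approximation: ΔP/P ≈ -D_mod · Δy = -4.089 × (+0.0035) = -0.0143115.
New price ≈ 86.70 × (1 - 0.0143115) = 85.45919295.

¥85.46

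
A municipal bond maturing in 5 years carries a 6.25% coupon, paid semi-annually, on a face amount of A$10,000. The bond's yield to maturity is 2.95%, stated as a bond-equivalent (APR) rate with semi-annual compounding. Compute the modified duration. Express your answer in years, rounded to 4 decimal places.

4.3572 years

Periodic yield y = 0.01475. First find Macaulay duration:
  t   CF        PV=CF/(1+0.01475)^t    t·PV
  1       312.50       307.9576       307.9576
  2       312.50       303.4813       606.9626
  3       312.50       299.0700       897.2100
  4       312.50       294.7228     1,178.8913
  5       312.50       290.4389     1,452.1943
  6       312.50       286.2172     1,717.3029
  7       312.50       282.0568     1,974.3977
  8       312.50       277.9570     2,223.6556
  9       312.50       273.9167     2,465.2501
  10   10,312.50     8,907.8596    89,078.5957
  Σ                 11,523.6778   101,902.4179
P = 11,523.6778; Macaulay duration = 101,902.4179 / 11,523.6778 = 8.84287 half-year periods = 4.42144 years.
Modified duration = D_Mac / (1 + y) = 4.42144 / 1.01475 = 4.35717 years.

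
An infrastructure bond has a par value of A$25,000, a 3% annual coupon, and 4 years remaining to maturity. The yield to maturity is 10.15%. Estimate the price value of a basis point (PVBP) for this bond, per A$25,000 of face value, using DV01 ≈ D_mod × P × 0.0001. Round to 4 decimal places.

Periodic yield y = 0.1015.
  t   CF        PV=CF/(1+0.1015)^t    t·PV
  1       750.00       680.8897       680.8897
  2       750.00       618.1477     1,236.2954
  3       750.00       561.1872     1,683.5616
  4    25,750.00    17,491.9903    69,967.9611
  Σ                 19,352.2149    73,568.7078
P = 19,352.2149; D_Mac = 3.80157 yrs; D_mod = 3.45126 yrs.
DV01 ≈ 3.45126 × 19,352.2149 × 0.0001 = 6.678957.

A$6.6790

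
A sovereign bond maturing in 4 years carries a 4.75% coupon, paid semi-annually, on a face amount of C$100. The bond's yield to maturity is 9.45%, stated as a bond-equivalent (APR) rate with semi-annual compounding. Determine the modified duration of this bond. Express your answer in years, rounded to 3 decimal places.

3.492 years

Periodic yield y = 0.04725. First find Macaulay duration:
  t   CF        PV=CF/(1+0.04725)^t    t·PV
  1        2.375         2.2678         2.2678
  2        2.375         2.1655         4.3310
  3        2.375         2.0678         6.2035
  4        2.375         1.9745         7.8981
  5        2.375         1.8854         9.4272
  6        2.375         1.8004        10.8022
  7        2.375         1.7191        12.0340
  8      102.375        70.7605       566.0841
  Σ                     84.6412       619.0479
P = 84.6412; Macaulay duration = 619.0479 / 84.6412 = 7.31379 half-year periods = 3.65690 years.
Modified duration = D_Mac / (1 + y) = 3.65690 / 1.04725 = 3.49190 years.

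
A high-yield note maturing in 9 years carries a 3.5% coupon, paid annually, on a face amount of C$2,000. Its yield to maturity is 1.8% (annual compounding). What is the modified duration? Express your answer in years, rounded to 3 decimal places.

Periodic yield y = 0.018. First find Macaulay duration:
  t   CF        PV=CF/(1+0.018)^t    t·PV
  1        70.00        68.7623        68.7623
  2        70.00        67.5464       135.0929
  3        70.00        66.3521       199.0563
  4        70.00        65.1789       260.7155
  5        70.00        64.0264       320.1320
  6        70.00        62.8943       377.3659
  7        70.00        61.7822       432.4756
  8        70.00        60.6898       485.5185
  9     2,070.00     1,762.9514    15,866.5627
  Σ                  2,280.1839    18,145.6818
P = 2,280.1839; Macaulay duration = 18,145.6818 / 2,280.1839 = 7.95799 years.
Modified duration = D_Mac / (1 + y) = 7.95799 / 1.018 = 7.81728 years.

7.817 years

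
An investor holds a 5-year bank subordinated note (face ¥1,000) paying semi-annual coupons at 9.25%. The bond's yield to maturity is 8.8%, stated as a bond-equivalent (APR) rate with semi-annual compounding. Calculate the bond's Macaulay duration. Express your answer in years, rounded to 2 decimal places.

Periodic yield y = 0.044. Discount each cash flow and weight by its period:
  t   CF        PV=CF/(1+0.044)^t    t·PV
  1        46.25        44.3008        44.3008
  2        46.25        42.4337        84.8674
  3        46.25        40.6453       121.9359
  4        46.25        38.9323       155.7291
  5        46.25        37.2914       186.4572
  6        46.25        35.7198       214.3187
  7        46.25        34.2143       239.5004
  8        46.25        32.7724       262.1789
  9        46.25        31.3912       282.5204
  10    1,046.25       680.1904     6,801.9038
  Σ                  1,017.8915     8,393.7125
Price P = Σ PV = 1,017.8915.
Macaulay duration = Σ(t·PV) / P = 8,393.7125 / 1,017.8915 = 8.24618 half-year periods.
In years: 8.24618 / 2 = 4.12309 years.

4.12 years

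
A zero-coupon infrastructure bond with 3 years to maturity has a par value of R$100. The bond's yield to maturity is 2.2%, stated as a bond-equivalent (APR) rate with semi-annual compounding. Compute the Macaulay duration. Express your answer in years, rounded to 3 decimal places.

3.000 years

A zero-coupon bond has a single cash flow at maturity, so its Macaulay duration equals its maturity: 3 years.
(Equivalently: 6 semi-annual periods ÷ 2 = 3 years.)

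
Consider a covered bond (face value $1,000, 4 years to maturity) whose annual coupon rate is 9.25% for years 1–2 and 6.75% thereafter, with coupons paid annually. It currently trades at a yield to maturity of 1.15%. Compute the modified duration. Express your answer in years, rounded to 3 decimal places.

3.548 years

Periodic yield y = 0.0115. First find Macaulay duration:
  t   CF        PV=CF/(1+0.0115)^t    t·PV
  1        92.50        91.4483        91.4483
  2        92.50        90.4086       180.8173
  3        67.50        65.2238       195.6714
  4     1,067.50     1,019.7749     4,079.0998
  Σ                  1,266.8557     4,547.0368
P = 1,266.8557; Macaulay duration = 4,547.0368 / 1,266.8557 = 3.58923 years.
Modified duration = D_Mac / (1 + y) = 3.58923 / 1.0115 = 3.54842 years.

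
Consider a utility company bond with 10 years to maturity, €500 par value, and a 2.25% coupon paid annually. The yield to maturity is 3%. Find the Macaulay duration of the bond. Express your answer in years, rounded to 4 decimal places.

Periodic yield y = 0.03. Discount each cash flow and weight by its year:
  t   CF        PV=CF/(1+0.03)^t    t·PV
  1        11.25        10.9223        10.9223
  2        11.25        10.6042        21.2084
  3        11.25        10.2953        30.8860
  4        11.25         9.9955        39.9819
  5        11.25         9.7043        48.5217
  6        11.25         9.4217        56.5302
  7        11.25         9.1473        64.0310
  8        11.25         8.8809        71.0468
  9        11.25         8.6222        77.5997
  10      511.25       380.4180     3,804.1801
  Σ                    468.0117     4,224.9082
Price P = Σ PV = 468.0117.
Macaulay duration = Σ(t·PV) / P = 4,224.9082 / 468.0117 = 9.02736 years.

9.0274 years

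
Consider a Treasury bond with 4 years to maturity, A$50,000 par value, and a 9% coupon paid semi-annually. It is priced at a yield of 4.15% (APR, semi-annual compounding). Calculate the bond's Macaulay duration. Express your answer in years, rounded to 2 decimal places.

3.50 years

Periodic yield y = 0.02075. Discount each cash flow and weight by its period:
  t   CF        PV=CF/(1+0.02075)^t    t·PV
  1     2,250.00     2,204.2616     2,204.2616
  2     2,250.00     2,159.4529     4,318.9058
  3     2,250.00     2,115.5552     6,346.6655
  4     2,250.00     2,072.5497     8,290.1990
  5     2,250.00     2,030.4186    10,152.0928
  6     2,250.00     1,989.1438    11,934.8630
  7     2,250.00     1,948.7081    13,640.9569
  8    52,250.00    44,333.4150   354,667.3198
  Σ                 58,853.5049   411,555.2644
Price P = Σ PV = 58,853.5049.
Macaulay duration = Σ(t·PV) / P = 411,555.2644 / 58,853.5049 = 6.99288 half-year periods.
In years: 6.99288 / 2 = 3.49644 years.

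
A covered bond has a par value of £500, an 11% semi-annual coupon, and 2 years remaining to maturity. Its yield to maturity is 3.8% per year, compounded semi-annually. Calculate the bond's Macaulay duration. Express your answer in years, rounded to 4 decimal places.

Periodic yield y = 0.019. Discount each cash flow and weight by its period:
  t   CF        PV=CF/(1+0.019)^t    t·PV
  1        27.50        26.9872        26.9872
  2        27.50        26.4840        52.9681
  3        27.50        25.9902        77.9707
  4       527.50       489.2442     1,956.9770
  Σ                    568.7058     2,114.9030
Price P = Σ PV = 568.7058.
Macaulay duration = Σ(t·PV) / P = 2,114.9030 / 568.7058 = 3.71880 half-year periods.
In years: 3.71880 / 2 = 1.85940 years.

1.8594 years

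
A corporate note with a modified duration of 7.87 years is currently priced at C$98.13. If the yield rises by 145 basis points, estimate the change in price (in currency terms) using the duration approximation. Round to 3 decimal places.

Duration approximation: ΔP/P ≈ -D_mod · Δy = -7.87 × (+0.0145) = -0.114115.
ΔP ≈ 98.13 × (-0.114115) = -11.19810495.

-C$11.198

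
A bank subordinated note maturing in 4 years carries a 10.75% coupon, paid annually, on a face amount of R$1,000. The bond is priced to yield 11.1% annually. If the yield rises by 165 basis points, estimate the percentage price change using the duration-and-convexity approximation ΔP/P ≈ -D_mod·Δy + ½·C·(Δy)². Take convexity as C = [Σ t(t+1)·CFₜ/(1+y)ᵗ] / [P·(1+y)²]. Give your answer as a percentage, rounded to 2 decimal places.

-4.94%

With y = 0.111:
  t   CF        PV=CF/(1+0.111)^t    t·PV        t(t+1)·PV
  1       107.50        96.7597        96.7597         193.5194
  2       107.50        87.0924       174.1848         522.5545
  3       107.50        78.3910       235.1730         940.6922
  4     1,107.50       726.9215     2,907.6859      14,538.4295
  Σ                    989.1646     3,413.8035      16,195.1955
P = 989.1646; D_Mac = 3.45120 yrs; D_mod = 3.10639 yrs; C = 13.26446.
Duration effect: -3.10639 × (+0.0165) = -0.051255
Convexity effect: 0.5 × 13.26446 × (0.0165)² = +0.0018056
ΔP/P ≈ -0.051255 + 0.0018056 = -0.049450 = -4.9450%.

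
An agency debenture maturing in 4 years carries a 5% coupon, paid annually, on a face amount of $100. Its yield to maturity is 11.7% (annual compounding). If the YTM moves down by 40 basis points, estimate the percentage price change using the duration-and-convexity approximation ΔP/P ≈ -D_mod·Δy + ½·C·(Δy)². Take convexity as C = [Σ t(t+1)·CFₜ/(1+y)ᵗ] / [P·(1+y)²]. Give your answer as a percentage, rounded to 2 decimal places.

+1.33%

With y = 0.117:
  t   CF        PV=CF/(1+0.117)^t    t·PV        t(t+1)·PV
  1         5.00         4.4763         4.4763           8.9526
  2         5.00         4.0074         8.0148          24.0445
  3         5.00         3.5877        10.7630          43.0518
  4       105.00        67.4492       269.7967       1,348.9834
  Σ                     79.5205       293.0507       1,425.0322
P = 79.5205; D_Mac = 3.68522 yrs; D_mod = 3.29921 yrs; C = 14.36280.
Duration effect: -3.29921 × (-0.004) = +0.013197
Convexity effect: 0.5 × 14.36280 × (-0.004)² = +0.0001149
ΔP/P ≈ +0.013197 + 0.0001149 = +0.013312 = +1.3312%.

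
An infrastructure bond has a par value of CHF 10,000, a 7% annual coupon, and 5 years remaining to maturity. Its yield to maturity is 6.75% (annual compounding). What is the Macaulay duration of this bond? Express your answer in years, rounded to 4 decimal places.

Periodic yield y = 0.0675. Discount each cash flow and weight by its year:
  t   CF        PV=CF/(1+0.0675)^t    t·PV
  1       700.00       655.7377       655.7377
  2       700.00       614.2742     1,228.5484
  3       700.00       575.4325     1,726.2975
  4       700.00       539.0468     2,156.1874
  5    10,700.00     7,718.7035    38,593.5176
  Σ                 10,103.1948    44,360.2885
Price P = Σ PV = 10,103.1948.
Macaulay duration = Σ(t·PV) / P = 44,360.2885 / 10,103.1948 = 4.39072 years.

4.3907 years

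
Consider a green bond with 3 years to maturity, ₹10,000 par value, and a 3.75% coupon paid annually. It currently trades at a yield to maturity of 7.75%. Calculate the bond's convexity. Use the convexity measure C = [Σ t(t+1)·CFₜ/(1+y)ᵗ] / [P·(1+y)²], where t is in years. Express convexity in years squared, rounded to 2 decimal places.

With y = 0.0775:
  t   CF        PV=CF/(1+0.0775)^t    t·PV        t(t+1)·PV
  1       375.00       348.0278       348.0278         696.0557
  2       375.00       322.9957       645.9914       1,937.9741
  3    10,375.00     8,293.4698    24,880.4095      99,521.6379
  Σ                  8,964.4933    25,874.4287     102,155.6677
P = 8,964.4933.
Convexity = Σ t(t+1)·PV / [P·(1+y)²] = 102,155.6677 / (8,964.4933 × 1.161006) = 9.81527.

9.82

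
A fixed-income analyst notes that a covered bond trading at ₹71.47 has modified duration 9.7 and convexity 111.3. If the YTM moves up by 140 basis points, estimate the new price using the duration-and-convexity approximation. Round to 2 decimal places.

₹62.54

Duration effect: -D_mod·Δy = -9.7 × (+0.014) = -0.135800
Convexity effect: ½·C·(Δy)² = 0.5 × 111.3 × (0.014)² = +0.0109074
ΔP/P ≈ -0.135800 + 0.0109074 = -0.1248926
New price ≈ 71.47 × (1 - 0.1248926) = 62.543925878.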